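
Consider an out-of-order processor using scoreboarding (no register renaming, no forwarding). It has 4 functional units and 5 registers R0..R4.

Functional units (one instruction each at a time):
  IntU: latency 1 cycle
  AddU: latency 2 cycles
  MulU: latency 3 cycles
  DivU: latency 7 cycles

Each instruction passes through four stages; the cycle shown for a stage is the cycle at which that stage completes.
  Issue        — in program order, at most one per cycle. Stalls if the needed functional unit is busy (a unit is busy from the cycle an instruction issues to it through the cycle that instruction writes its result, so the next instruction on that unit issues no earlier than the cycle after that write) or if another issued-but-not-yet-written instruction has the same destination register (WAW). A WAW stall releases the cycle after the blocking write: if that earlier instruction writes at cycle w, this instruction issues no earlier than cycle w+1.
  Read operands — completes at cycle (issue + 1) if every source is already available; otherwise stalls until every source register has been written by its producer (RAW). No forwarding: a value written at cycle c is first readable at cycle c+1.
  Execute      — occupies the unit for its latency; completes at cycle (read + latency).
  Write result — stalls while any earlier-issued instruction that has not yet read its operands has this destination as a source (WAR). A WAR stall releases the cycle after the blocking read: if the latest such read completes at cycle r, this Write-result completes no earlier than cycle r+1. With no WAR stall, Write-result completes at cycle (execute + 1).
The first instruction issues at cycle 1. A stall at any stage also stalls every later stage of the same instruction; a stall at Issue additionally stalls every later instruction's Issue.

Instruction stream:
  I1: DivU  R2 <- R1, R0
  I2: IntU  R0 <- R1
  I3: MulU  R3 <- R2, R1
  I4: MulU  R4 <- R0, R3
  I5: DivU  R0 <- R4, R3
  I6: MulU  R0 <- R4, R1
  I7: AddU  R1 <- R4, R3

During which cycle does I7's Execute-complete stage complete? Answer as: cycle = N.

c1: I1 dispatched to DivU
c2: I1 operands ready · I2 dispatched to IntU
c3: I2 operands ready · I3 dispatched to MulU
c4: I2 complete
c5: R0←I2
c9: I1 complete
c10: R2←I1
c11: I3 operands ready
c14: I3 complete
c15: R3←I3
c16: I4 dispatched to MulU
c17: I4 operands ready · I5 dispatched to DivU
c20: I4 complete
c21: R4←I4
c22: I5 operands ready
c29: I5 complete
c30: R0←I5
c31: I6 dispatched to MulU
c32: I6 operands ready · I7 dispatched to AddU
c33: I7 operands ready
c35: I6 complete · I7 complete
c36: R0←I6 · R1←I7

cycle = 35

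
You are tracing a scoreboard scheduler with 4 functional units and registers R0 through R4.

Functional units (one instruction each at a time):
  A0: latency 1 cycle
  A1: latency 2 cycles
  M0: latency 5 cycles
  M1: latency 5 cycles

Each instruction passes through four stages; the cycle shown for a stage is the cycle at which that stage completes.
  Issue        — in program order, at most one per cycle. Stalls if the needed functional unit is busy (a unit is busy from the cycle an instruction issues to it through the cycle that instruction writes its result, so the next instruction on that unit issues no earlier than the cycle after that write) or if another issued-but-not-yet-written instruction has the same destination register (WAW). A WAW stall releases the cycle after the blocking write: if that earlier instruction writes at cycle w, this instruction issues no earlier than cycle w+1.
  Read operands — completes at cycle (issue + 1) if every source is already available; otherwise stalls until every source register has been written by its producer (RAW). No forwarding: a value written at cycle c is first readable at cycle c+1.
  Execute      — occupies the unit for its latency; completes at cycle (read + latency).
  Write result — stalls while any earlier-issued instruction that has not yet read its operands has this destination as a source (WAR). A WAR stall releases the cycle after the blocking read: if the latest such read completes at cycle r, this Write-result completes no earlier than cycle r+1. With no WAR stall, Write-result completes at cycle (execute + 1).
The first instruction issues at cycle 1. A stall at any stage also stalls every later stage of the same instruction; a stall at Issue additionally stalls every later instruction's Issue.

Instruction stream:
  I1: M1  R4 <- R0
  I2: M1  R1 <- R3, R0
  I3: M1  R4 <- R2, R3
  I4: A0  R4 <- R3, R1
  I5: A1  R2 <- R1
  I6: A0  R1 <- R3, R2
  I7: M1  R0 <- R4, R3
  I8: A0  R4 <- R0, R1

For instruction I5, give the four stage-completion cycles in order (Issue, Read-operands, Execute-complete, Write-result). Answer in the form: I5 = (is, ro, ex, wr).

I5 = (26, 27, 29, 30)

c1: issue I1 (M1)
c2: I1 read-ops
c7: I1 finished on M1
c8: I1→R4
c9: issue I2 (M1)
c10: I2 read-ops
c15: I2 finished on M1
c16: I2→R1
c17: issue I3 (M1)
c18: I3 read-ops
c23: I3 finished on M1
c24: I3→R4
c25: issue I4 (A0)
c26: I4 read-ops · issue I5 (A1)
c27: I4 finished on A0 · I5 read-ops
c28: I4→R4
c29: I5 finished on A1 · issue I6 (A0)
c30: I5→R2 · issue I7 (M1)
c31: I6 read-ops · I7 read-ops
c32: I6 finished on A0
c33: I6→R1
c34: issue I8 (A0)
c36: I7 finished on M1
c37: I7→R0
c38: I8 read-ops
c39: I8 finished on A0
c40: I8→R4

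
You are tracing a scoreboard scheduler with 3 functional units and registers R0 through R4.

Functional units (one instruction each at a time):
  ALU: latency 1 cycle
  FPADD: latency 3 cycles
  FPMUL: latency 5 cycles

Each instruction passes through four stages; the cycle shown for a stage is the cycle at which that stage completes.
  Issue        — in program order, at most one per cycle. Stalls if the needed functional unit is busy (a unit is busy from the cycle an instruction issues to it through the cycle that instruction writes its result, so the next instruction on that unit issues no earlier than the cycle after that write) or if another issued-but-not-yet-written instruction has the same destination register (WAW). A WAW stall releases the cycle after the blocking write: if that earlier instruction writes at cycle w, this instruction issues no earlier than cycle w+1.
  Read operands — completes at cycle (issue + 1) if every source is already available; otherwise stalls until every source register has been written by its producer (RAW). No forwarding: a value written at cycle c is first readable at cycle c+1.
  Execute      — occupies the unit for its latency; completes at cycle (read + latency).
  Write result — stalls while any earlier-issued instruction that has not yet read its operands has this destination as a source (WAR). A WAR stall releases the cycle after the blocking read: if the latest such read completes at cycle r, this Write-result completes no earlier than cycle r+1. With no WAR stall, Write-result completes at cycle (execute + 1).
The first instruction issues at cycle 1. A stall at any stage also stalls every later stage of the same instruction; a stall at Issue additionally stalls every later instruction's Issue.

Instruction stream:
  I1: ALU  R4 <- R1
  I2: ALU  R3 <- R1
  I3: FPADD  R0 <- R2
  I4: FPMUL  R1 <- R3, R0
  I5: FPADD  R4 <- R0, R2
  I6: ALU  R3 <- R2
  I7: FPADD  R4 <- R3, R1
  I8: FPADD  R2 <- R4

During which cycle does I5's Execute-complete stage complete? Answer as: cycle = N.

cycle = 16

  I1 | 1 | 2 | 3 | 4
  I2 | 5 | 6 | 7 | 8   struct: ALU busy until I1 writes@4
  I3 | 6 | 7 | 10 | 11
  I4 | 7 | 12 | 17 | 18   RAW R0: wait I3 write@11
  I5 | 12 | 13 | 16 | 17   struct: FPADD busy until I3 writes@11
  I6 | 13 | 14 | 15 | 16
  I7 | 18 | 19 | 22 | 23   struct: FPADD busy until I5 writes@17
  I8 | 24 | 25 | 28 | 29   struct: FPADD busy until I7 writes@23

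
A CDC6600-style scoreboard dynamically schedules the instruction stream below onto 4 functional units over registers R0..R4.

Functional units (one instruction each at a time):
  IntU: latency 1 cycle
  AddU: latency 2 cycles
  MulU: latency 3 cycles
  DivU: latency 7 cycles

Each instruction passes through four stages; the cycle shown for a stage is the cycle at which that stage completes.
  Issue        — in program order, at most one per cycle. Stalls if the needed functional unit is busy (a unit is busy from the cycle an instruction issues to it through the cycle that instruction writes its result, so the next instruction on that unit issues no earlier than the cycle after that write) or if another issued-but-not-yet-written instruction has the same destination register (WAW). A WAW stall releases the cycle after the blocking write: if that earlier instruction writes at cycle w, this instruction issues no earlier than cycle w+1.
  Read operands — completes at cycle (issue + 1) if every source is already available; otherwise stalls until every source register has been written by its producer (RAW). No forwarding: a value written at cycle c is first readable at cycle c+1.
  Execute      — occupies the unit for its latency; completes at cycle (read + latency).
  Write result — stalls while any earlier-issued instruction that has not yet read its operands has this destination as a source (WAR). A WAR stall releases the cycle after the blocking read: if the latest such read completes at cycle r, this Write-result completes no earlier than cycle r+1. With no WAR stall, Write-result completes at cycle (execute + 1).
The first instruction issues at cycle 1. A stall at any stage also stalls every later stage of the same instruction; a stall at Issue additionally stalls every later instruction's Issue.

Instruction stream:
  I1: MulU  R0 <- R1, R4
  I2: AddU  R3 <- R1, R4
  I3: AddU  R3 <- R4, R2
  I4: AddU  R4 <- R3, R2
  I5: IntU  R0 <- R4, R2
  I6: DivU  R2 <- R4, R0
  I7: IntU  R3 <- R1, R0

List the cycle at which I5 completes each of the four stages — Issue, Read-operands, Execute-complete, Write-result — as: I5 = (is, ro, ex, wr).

t=1  issue I1 (MulU)
t=2  I1 read-ops; issue I2 (AddU)
t=3  I2 read-ops
t=5  I1 finished on MulU; I2 finished on AddU
t=6  I1→R0; I2→R3
t=7  issue I3 (AddU)
t=8  I3 read-ops
t=10  I3 finished on AddU
t=11  I3→R3
t=12  issue I4 (AddU)
t=13  I4 read-ops; issue I5 (IntU)
t=14  issue I6 (DivU)
t=15  I4 finished on AddU
t=16  I4→R4
t=17  I5 read-ops
t=18  I5 finished on IntU
t=19  I5→R0
t=20  I6 read-ops; issue I7 (IntU)
t=21  I7 read-ops
t=22  I7 finished on IntU
t=23  I7→R3
t=27  I6 finished on DivU
t=28  I6→R2

I5 = (13, 17, 18, 19)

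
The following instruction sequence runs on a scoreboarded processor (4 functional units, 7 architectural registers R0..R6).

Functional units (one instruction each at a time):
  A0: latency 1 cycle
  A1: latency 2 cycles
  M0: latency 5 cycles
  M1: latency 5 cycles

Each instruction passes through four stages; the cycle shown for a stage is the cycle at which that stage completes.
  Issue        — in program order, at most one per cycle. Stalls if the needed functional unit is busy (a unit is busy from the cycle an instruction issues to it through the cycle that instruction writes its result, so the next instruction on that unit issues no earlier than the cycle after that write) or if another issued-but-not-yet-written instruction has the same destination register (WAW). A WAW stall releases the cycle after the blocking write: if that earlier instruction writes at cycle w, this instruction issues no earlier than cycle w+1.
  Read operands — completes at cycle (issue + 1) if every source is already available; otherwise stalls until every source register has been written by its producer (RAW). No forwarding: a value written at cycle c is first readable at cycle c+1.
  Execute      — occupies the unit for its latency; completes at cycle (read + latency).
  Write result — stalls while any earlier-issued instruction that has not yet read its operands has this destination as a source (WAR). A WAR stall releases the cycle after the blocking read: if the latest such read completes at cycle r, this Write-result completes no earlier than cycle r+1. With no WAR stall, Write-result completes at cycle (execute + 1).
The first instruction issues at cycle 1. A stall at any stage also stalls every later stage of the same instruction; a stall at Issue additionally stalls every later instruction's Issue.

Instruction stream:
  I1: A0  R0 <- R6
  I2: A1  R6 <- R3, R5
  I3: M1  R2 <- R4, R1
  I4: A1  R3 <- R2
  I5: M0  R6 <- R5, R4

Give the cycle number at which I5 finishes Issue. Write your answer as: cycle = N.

cycle = 8

I1 -> (1, 2, 3, 4)
I2 -> (2, 3, 5, 6)
I3 -> (3, 4, 9, 10)
I4 -> (7, 11, 13, 14)  // struct: A1 busy until I2 writes@6, RAW R2: wait I3 write@10
I5 -> (8, 9, 14, 15)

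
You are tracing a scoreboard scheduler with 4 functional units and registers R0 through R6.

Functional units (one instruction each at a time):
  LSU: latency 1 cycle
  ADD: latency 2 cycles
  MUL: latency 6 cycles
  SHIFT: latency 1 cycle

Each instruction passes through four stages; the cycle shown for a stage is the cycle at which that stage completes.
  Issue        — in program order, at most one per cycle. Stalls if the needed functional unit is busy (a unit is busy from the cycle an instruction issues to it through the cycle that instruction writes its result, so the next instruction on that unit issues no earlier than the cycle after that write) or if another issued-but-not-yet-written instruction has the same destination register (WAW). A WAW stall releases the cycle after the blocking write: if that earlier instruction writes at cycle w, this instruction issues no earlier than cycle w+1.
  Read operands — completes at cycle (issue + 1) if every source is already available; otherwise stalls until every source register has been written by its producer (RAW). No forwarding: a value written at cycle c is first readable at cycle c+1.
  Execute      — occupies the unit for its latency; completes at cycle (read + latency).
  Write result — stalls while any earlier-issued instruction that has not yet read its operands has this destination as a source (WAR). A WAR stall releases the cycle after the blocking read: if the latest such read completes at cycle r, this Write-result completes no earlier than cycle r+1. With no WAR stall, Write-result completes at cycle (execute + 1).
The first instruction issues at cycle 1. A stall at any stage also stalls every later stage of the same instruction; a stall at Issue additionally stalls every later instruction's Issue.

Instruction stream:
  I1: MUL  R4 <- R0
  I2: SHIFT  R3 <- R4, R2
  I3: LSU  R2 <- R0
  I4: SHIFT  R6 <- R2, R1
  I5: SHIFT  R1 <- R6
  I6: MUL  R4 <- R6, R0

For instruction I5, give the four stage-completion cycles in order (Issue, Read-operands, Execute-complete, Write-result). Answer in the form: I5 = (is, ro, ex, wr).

I1 -> (1, 2, 8, 9)
I2 -> (2, 10, 11, 12)  // RAW R4: wait I1 write@9
I3 -> (3, 4, 5, 11)  // WAR R2: wait I2 read@10
I4 -> (13, 14, 15, 16)  // struct: SHIFT busy until I2 writes@12
I5 -> (17, 18, 19, 20)  // struct: SHIFT busy until I4 writes@16
I6 -> (18, 19, 25, 26)

I5 = (17, 18, 19, 20)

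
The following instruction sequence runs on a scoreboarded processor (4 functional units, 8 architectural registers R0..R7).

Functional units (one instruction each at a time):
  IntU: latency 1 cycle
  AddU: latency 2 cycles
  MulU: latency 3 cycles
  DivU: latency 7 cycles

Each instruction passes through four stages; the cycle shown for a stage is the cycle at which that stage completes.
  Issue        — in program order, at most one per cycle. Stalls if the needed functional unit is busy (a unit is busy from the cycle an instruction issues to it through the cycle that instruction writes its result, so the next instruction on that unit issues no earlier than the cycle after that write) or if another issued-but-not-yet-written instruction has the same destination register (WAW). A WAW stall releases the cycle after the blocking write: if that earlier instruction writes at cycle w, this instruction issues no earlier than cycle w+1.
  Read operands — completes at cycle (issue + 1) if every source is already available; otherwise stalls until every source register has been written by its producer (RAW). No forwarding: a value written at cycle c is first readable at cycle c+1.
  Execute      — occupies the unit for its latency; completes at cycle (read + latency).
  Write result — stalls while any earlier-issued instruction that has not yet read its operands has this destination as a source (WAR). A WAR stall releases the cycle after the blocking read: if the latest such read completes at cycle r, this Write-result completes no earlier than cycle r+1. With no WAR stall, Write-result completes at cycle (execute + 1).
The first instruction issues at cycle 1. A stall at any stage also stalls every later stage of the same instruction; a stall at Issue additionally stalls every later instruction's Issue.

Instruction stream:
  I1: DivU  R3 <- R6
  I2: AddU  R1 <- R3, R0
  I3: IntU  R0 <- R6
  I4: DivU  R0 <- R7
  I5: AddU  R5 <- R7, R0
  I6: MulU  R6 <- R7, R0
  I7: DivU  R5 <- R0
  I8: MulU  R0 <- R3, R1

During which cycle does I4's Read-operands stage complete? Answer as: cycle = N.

cycle = 14

1) issue 1, read 2, done 9, write 10
2) issue 2, read 11, done 13, write 14  <RAW R3: wait I1 write@10>
3) issue 3, read 4, done 5, write 12  <WAR R0: wait I2 read@11>
4) issue 13, read 14, done 21, write 22  <WAW R0: wait I3 write@12>
5) issue 15, read 23, done 25, write 26  <struct: AddU busy until I2 writes@14 / RAW R0: wait I4 write@22>
6) issue 16, read 23, done 26, write 27  <RAW R0: wait I4 write@22>
7) issue 27, read 28, done 35, write 36  <WAW R5: wait I5 write@26>
8) issue 28, read 29, done 32, write 33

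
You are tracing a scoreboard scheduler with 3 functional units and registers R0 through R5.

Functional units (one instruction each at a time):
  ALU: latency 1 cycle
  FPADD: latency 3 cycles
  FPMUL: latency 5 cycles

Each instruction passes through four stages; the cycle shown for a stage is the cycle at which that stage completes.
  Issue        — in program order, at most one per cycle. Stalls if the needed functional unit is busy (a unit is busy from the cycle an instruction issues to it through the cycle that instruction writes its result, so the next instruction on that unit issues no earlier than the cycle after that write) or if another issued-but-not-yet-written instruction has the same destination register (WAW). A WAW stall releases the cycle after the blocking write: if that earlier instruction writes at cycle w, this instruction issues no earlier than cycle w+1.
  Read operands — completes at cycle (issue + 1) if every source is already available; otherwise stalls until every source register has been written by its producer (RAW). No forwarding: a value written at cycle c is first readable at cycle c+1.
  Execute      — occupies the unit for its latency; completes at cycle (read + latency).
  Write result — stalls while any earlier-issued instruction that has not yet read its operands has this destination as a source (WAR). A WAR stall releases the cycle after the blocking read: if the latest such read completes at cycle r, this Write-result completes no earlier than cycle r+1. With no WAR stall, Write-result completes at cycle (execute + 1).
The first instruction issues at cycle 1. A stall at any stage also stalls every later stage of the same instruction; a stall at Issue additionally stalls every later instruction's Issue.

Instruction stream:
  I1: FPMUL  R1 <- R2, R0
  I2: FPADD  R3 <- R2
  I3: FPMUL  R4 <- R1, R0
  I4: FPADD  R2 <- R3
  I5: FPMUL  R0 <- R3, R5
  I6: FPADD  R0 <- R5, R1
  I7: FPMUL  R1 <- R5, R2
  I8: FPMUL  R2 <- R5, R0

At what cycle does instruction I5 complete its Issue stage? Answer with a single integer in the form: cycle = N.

cycle 1: I1 dispatched to FPMUL
cycle 2: I1 operands ready | I2 dispatched to FPADD
cycle 3: I2 operands ready
cycle 6: I2 complete
cycle 7: I1 complete | R3←I2
cycle 8: R1←I1
cycle 9: I3 dispatched to FPMUL
cycle 10: I3 operands ready | I4 dispatched to FPADD
cycle 11: I4 operands ready
cycle 14: I4 complete
cycle 15: I3 complete | R2←I4
cycle 16: R4←I3
cycle 17: I5 dispatched to FPMUL
cycle 18: I5 operands ready
cycle 23: I5 complete
cycle 24: R0←I5
cycle 25: I6 dispatched to FPADD
cycle 26: I6 operands ready | I7 dispatched to FPMUL
cycle 27: I7 operands ready
cycle 29: I6 complete
cycle 30: R0←I6
cycle 32: I7 complete
cycle 33: R1←I7
cycle 34: I8 dispatched to FPMUL
cycle 35: I8 operands ready
cycle 40: I8 complete
cycle 41: R2←I8

cycle = 17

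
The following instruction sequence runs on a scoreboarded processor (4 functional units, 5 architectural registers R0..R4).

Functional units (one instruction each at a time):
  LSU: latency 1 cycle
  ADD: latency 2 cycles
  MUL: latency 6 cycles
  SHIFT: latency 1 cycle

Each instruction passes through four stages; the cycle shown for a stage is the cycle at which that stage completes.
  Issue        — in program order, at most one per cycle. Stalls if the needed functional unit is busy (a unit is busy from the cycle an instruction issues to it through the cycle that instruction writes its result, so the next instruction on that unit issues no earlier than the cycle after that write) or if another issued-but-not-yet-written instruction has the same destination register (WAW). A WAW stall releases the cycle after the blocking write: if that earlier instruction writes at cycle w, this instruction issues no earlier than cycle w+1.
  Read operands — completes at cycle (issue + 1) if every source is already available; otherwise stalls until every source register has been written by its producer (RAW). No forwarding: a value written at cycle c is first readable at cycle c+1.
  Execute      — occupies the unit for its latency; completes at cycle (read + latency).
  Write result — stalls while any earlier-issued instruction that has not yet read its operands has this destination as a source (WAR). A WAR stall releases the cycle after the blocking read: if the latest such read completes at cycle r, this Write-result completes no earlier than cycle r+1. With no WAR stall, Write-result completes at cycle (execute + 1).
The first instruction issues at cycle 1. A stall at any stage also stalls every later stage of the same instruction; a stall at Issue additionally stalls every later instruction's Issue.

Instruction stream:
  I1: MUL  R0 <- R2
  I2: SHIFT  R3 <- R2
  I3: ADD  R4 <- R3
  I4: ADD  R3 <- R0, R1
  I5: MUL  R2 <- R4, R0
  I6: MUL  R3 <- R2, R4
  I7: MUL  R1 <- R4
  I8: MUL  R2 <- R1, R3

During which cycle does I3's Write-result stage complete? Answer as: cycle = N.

[1] I1 issues→MUL
[2] I1 reads; I2 issues→SHIFT
[3] I2 reads; I3 issues→ADD
[4] I2 exec-done
[5] I2 writes R3
[6] I3 reads
[8] I1 exec-done; I3 exec-done
[9] I1 writes R0; I3 writes R4
[10] I4 issues→ADD
[11] I4 reads; I5 issues→MUL
[12] I5 reads
[13] I4 exec-done
[14] I4 writes R3
[18] I5 exec-done
[19] I5 writes R2
[20] I6 issues→MUL
[21] I6 reads
[27] I6 exec-done
[28] I6 writes R3
[29] I7 issues→MUL
[30] I7 reads
[36] I7 exec-done
[37] I7 writes R1
[38] I8 issues→MUL
[39] I8 reads
[45] I8 exec-done
[46] I8 writes R2

cycle = 9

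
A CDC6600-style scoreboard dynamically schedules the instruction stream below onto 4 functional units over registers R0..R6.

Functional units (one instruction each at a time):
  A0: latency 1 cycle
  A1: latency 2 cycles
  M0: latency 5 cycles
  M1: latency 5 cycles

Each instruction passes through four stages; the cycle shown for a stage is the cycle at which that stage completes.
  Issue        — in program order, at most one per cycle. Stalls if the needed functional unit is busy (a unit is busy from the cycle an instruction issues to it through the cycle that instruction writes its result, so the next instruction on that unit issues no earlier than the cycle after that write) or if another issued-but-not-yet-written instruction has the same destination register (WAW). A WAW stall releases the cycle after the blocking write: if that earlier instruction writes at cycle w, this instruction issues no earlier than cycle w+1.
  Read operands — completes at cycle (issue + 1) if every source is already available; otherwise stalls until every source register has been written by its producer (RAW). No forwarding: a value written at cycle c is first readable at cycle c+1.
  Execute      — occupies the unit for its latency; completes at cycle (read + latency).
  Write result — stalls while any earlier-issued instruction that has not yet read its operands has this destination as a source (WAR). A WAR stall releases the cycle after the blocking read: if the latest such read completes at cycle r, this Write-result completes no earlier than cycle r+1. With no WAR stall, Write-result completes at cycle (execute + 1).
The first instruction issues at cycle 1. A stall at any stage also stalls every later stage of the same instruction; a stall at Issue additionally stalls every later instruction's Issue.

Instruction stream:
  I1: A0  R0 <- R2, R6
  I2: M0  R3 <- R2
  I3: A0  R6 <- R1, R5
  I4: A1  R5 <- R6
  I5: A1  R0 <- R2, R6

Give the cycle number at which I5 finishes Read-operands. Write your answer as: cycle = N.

cycle 1: I1 issues→A0
cycle 2: I1 reads; I2 issues→M0
cycle 3: I1 exec-done; I2 reads
cycle 4: I1 writes R0
cycle 5: I3 issues→A0
cycle 6: I3 reads; I4 issues→A1
cycle 7: I3 exec-done
cycle 8: I2 exec-done; I3 writes R6
cycle 9: I2 writes R3; I4 reads
cycle 11: I4 exec-done
cycle 12: I4 writes R5
cycle 13: I5 issues→A1
cycle 14: I5 reads
cycle 16: I5 exec-done
cycle 17: I5 writes R0

cycle = 14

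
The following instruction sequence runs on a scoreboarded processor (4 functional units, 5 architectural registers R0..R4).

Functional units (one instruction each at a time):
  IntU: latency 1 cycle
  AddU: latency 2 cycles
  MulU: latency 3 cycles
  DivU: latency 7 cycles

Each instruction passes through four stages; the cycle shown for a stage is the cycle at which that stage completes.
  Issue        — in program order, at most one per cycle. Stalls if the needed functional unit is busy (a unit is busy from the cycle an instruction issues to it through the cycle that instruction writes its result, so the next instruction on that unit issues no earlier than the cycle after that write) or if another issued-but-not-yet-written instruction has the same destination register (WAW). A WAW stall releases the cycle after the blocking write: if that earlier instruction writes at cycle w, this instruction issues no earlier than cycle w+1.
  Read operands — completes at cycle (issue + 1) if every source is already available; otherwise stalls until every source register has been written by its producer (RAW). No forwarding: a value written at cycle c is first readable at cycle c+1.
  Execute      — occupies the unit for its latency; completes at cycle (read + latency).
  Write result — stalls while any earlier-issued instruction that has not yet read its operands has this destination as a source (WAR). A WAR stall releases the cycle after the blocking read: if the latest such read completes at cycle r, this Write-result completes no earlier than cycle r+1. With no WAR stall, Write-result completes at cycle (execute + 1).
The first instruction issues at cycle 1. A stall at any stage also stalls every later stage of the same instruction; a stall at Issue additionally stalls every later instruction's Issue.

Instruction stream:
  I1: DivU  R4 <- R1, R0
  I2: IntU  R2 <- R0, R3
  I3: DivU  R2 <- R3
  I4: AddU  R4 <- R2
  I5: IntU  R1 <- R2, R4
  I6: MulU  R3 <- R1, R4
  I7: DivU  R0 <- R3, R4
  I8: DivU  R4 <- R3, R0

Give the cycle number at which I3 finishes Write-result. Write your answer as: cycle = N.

cycle = 20

[1] I1→DivU
[2] I1 RO | I2→IntU
[3] I2 RO
[4] I2 EX
[5] I2 WR R2
[9] I1 EX
[10] I1 WR R4
[11] I3→DivU
[12] I3 RO | I4→AddU
[13] I5→IntU
[14] I6→MulU
[19] I3 EX
[20] I3 WR R2
[21] I4 RO | I7→DivU
[23] I4 EX
[24] I4 WR R4
[25] I5 RO
[26] I5 EX
[27] I5 WR R1
[28] I6 RO
[31] I6 EX
[32] I6 WR R3
[33] I7 RO
[40] I7 EX
[41] I7 WR R0
[42] I8→DivU
[43] I8 RO
[50] I8 EX
[51] I8 WR R4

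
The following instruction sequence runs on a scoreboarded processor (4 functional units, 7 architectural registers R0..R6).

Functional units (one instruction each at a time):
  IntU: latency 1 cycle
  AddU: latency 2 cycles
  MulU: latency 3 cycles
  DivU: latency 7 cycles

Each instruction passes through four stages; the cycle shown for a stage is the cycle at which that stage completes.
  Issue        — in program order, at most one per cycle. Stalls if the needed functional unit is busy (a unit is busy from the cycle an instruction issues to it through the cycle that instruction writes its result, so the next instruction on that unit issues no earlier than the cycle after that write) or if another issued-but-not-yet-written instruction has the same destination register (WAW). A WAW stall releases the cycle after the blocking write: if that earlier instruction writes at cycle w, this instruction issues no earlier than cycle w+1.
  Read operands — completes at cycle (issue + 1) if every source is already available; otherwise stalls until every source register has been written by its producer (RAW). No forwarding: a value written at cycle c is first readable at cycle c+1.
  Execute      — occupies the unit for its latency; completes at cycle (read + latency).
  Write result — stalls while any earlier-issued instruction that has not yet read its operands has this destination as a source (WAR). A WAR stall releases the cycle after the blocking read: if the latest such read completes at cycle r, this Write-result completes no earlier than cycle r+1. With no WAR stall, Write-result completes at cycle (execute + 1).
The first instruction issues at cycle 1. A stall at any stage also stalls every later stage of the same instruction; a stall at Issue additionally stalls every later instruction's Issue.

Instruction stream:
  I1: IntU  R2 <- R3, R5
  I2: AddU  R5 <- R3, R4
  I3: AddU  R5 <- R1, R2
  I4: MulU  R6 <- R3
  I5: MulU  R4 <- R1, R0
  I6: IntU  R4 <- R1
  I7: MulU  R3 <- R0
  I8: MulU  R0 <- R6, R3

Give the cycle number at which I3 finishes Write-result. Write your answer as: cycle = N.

cycle = 11

t=1  I1 issues→IntU
t=2  I1 reads | I2 issues→AddU
t=3  I1 exec-done | I2 reads
t=4  I1 writes R2
t=5  I2 exec-done
t=6  I2 writes R5
t=7  I3 issues→AddU
t=8  I3 reads | I4 issues→MulU
t=9  I4 reads
t=10  I3 exec-done
t=11  I3 writes R5
t=12  I4 exec-done
t=13  I4 writes R6
t=14  I5 issues→MulU
t=15  I5 reads
t=18  I5 exec-done
t=19  I5 writes R4
t=20  I6 issues→IntU
t=21  I6 reads | I7 issues→MulU
t=22  I6 exec-done | I7 reads
t=23  I6 writes R4
t=25  I7 exec-done
t=26  I7 writes R3
t=27  I8 issues→MulU
t=28  I8 reads
t=31  I8 exec-done
t=32  I8 writes R0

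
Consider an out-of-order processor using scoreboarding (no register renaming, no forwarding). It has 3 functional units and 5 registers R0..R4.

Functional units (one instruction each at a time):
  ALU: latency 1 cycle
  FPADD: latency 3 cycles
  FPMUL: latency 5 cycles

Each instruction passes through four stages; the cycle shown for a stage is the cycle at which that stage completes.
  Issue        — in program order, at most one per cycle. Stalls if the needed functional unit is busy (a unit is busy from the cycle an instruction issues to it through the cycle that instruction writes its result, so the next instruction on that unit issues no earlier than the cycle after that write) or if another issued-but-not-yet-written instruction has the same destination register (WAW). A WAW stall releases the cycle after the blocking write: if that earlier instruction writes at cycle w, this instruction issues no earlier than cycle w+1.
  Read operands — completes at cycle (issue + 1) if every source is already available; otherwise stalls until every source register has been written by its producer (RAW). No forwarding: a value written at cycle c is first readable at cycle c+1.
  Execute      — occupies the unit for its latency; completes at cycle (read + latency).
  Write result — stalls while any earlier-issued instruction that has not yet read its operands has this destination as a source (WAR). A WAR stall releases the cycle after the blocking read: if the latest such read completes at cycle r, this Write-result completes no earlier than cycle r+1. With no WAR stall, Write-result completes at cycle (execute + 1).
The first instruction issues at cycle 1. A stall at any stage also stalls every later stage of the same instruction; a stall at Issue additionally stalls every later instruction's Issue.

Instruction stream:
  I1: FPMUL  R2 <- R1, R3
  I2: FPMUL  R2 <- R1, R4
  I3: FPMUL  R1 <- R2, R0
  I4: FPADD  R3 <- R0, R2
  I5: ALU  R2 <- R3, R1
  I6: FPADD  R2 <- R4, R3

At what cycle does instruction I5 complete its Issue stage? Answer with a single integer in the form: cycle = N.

cycle = 19

[I1] 1/2/7/8
[I2] 9/10/15/16  (struct: FPMUL busy until I1 writes@8)
[I3] 17/18/23/24  (struct: FPMUL busy until I2 writes@16)
[I4] 18/19/22/23
[I5] 19/25/26/27  (RAW R1: wait I3 write@24)
[I6] 28/29/32/33  (WAW R2: wait I5 write@27)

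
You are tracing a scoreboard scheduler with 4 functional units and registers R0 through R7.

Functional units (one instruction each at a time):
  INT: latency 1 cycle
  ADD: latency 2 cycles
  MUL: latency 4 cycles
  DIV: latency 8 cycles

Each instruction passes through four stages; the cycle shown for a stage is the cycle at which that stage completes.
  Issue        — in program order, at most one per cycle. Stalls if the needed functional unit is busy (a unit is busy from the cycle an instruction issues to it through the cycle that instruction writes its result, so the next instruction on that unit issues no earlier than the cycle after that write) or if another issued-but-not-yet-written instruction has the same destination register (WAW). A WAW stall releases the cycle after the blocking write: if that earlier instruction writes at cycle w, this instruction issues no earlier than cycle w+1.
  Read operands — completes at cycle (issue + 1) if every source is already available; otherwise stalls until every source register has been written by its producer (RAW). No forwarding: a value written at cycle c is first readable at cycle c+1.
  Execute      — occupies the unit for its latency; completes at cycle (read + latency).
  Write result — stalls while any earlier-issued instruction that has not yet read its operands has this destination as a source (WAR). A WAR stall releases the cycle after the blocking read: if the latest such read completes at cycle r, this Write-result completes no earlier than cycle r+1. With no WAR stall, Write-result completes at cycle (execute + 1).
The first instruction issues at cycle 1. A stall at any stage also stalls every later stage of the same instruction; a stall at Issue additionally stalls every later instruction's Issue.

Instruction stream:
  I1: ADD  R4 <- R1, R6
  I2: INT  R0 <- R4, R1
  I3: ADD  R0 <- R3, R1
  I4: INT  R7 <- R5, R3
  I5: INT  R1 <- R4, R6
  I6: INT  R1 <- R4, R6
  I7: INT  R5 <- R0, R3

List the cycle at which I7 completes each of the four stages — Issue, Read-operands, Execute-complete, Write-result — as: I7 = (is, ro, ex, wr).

I7 = (22, 23, 24, 25)

cycle 1: I1 issues→ADD
cycle 2: I1 reads | I2 issues→INT
cycle 4: I1 exec-done
cycle 5: I1 writes R4
cycle 6: I2 reads
cycle 7: I2 exec-done
cycle 8: I2 writes R0
cycle 9: I3 issues→ADD
cycle 10: I3 reads | I4 issues→INT
cycle 11: I4 reads
cycle 12: I3 exec-done | I4 exec-done
cycle 13: I3 writes R0 | I4 writes R7
cycle 14: I5 issues→INT
cycle 15: I5 reads
cycle 16: I5 exec-done
cycle 17: I5 writes R1
cycle 18: I6 issues→INT
cycle 19: I6 reads
cycle 20: I6 exec-done
cycle 21: I6 writes R1
cycle 22: I7 issues→INT
cycle 23: I7 reads
cycle 24: I7 exec-done
cycle 25: I7 writes R5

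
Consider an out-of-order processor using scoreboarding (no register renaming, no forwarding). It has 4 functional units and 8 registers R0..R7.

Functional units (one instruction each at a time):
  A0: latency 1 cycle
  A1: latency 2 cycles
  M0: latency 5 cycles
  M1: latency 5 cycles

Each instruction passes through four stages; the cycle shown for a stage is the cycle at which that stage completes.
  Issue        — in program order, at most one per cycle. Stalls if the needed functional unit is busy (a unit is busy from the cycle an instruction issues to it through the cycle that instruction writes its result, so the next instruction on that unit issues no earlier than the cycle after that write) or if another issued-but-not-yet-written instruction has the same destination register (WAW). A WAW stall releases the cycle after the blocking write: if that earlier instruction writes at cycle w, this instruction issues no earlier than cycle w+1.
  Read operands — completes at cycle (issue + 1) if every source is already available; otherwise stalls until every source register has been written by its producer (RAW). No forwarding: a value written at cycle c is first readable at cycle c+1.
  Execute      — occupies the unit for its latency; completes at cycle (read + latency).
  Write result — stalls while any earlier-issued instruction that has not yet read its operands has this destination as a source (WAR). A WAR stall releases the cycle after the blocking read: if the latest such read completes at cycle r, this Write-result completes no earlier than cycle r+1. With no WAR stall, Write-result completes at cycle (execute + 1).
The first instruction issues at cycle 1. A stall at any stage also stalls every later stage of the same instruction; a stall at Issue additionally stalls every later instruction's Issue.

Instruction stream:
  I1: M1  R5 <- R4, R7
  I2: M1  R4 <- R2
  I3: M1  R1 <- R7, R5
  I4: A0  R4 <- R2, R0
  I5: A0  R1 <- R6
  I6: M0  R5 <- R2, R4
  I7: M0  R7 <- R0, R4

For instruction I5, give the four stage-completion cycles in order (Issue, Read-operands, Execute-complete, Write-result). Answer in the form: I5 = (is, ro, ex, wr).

  I1 | 1 | 2 | 7 | 8
  I2 | 9 | 10 | 15 | 16   struct: M1 busy until I1 writes@8
  I3 | 17 | 18 | 23 | 24   struct: M1 busy until I2 writes@16
  I4 | 18 | 19 | 20 | 21
  I5 | 25 | 26 | 27 | 28   WAW R1: wait I3 write@24
  I6 | 26 | 27 | 32 | 33
  I7 | 34 | 35 | 40 | 41   struct: M0 busy until I6 writes@33

I5 = (25, 26, 27, 28)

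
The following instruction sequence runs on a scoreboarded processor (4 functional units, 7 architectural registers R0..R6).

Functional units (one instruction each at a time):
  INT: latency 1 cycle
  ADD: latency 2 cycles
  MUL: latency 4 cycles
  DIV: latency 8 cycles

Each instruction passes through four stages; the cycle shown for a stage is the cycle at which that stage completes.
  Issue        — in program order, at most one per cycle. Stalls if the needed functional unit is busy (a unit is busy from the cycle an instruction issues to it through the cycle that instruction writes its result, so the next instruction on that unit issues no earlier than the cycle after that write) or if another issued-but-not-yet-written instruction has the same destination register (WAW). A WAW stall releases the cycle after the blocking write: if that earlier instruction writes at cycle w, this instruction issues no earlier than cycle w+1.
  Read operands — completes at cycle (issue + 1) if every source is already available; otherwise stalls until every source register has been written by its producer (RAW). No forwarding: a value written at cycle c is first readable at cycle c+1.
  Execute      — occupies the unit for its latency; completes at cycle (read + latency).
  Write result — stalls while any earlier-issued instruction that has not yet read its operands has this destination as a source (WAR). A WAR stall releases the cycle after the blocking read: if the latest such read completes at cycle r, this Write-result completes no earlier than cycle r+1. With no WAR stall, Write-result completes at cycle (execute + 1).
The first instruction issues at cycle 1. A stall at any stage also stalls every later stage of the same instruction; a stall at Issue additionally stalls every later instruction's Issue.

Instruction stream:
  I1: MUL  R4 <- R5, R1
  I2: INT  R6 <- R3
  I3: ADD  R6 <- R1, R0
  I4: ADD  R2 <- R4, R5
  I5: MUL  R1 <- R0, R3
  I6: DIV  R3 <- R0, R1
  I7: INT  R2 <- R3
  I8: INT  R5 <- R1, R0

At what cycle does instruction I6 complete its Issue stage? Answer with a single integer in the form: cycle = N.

cycle = 13

t=1  issue I1 (MUL)
t=2  I1 read-ops | issue I2 (INT)
t=3  I2 read-ops
t=4  I2 finished on INT
t=5  I2→R6
t=6  I1 finished on MUL | issue I3 (ADD)
t=7  I1→R4 | I3 read-ops
t=9  I3 finished on ADD
t=10  I3→R6
t=11  issue I4 (ADD)
t=12  I4 read-ops | issue I5 (MUL)
t=13  I5 read-ops | issue I6 (DIV)
t=14  I4 finished on ADD
t=15  I4→R2
t=16  issue I7 (INT)
t=17  I5 finished on MUL
t=18  I5→R1
t=19  I6 read-ops
t=27  I6 finished on DIV
t=28  I6→R3
t=29  I7 read-ops
t=30  I7 finished on INT
t=31  I7→R2
t=32  issue I8 (INT)
t=33  I8 read-ops
t=34  I8 finished on INT
t=35  I8→R5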